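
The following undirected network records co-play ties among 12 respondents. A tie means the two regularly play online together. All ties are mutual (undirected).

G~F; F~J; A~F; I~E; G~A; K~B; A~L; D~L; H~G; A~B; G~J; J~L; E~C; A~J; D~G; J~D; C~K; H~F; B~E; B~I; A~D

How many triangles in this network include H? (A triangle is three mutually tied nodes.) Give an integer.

1

H's neighbors: F and G.
Neighbor pairs that are themselves tied: H–F–G. Each forms one triangle with H, for 1 in total.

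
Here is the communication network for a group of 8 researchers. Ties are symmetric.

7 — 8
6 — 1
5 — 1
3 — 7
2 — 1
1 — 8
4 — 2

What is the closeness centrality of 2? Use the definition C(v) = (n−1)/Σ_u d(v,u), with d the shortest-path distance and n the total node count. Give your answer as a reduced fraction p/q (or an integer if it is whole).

Distances from 2: 1:1, 3:4, 4:1, 5:2, 6:2, 7:3, 8:2. Sum = 15.
n = 8, so closeness = 7/15.

7/15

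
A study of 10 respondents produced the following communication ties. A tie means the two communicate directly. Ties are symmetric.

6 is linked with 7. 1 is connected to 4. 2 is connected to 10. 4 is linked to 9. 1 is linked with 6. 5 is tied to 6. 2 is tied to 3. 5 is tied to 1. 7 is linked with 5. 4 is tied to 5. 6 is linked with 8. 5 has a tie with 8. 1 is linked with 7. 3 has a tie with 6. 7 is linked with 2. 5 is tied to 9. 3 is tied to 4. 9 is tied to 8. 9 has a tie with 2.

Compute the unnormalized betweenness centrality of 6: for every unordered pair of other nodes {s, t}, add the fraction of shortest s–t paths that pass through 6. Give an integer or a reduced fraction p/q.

Pairs whose geodesics pass through 6 — 7–3: 1/2; 7–8: 1/2; 3–8: 1; 3–1: 1/2; 3–5: 1/2; 8–1: 1/2.
All other pairs contribute 0.
Summing the contributions gives betweenness(6) = 7/2.

7/2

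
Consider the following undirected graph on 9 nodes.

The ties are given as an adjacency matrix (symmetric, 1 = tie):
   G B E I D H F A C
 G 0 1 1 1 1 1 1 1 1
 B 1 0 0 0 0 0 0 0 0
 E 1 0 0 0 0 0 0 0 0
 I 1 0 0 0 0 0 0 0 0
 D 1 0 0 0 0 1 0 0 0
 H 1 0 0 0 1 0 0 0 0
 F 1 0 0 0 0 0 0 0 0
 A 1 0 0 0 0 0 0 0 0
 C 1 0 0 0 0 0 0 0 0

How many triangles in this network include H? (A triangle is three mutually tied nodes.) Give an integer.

1

H's neighbors: D and G.
Neighbor pairs that are themselves tied: H–D–G. Each forms one triangle with H, for 1 in total.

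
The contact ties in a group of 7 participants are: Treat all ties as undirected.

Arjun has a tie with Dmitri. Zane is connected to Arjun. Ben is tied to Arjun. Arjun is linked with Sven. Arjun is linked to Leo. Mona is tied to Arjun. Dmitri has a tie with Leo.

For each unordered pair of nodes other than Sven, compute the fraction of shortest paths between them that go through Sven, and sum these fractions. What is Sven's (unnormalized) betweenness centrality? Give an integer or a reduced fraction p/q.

No shortest path between any pair of other nodes passes through Sven.
Summing the contributions gives betweenness(Sven) = 0.

0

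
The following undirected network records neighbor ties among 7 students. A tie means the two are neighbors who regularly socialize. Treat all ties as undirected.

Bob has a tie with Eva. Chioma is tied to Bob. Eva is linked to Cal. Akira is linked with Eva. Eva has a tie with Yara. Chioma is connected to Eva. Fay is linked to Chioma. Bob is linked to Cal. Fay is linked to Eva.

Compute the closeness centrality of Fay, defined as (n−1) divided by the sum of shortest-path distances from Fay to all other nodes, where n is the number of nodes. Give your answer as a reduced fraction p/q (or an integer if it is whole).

3/5

Distances from Fay: Akira:2, Bob:2, Cal:2, Chioma:1, Eva:1, Yara:2. Sum = 10.
n = 7, so closeness = 6/10 = 3/5.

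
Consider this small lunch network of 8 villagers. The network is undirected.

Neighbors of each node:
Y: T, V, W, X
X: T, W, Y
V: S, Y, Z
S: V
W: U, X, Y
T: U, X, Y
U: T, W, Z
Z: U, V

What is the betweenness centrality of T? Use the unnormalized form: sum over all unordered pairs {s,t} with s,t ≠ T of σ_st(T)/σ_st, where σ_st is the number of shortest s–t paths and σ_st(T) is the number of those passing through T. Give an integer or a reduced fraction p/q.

Pairs whose geodesics pass through T — Z–X: 1/3; U–X: 1/2; U–Y: 1/2.
All other pairs contribute 0.
Summing the contributions gives betweenness(T) = 4/3.

4/3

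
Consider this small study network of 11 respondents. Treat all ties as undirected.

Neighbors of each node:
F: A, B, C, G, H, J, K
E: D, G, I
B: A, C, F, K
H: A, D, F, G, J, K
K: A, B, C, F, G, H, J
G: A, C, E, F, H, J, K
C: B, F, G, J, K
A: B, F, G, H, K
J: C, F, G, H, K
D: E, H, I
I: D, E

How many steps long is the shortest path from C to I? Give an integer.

One shortest route is C – G – E – I, which uses 3 edges, and at distance 2 from C we only reach {A, E, H}, which does not include I. So d(C,I) = 3.

3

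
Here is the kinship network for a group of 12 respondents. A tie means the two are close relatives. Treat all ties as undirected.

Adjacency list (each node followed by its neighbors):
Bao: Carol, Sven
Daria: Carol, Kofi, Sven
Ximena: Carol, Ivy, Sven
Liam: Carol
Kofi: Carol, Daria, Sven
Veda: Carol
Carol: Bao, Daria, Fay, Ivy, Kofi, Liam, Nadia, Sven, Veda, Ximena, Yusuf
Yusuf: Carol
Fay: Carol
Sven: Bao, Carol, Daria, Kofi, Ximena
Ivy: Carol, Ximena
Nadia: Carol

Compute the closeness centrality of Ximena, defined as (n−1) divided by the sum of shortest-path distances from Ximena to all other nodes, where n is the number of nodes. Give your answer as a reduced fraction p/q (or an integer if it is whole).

Distances from Ximena: Bao:2, Carol:1, Daria:2, Fay:2, Ivy:1, Kofi:2, Liam:2, Nadia:2, Sven:1, Veda:2, Yusuf:2. Sum = 19.
n = 12, so closeness = 11/19.

11/19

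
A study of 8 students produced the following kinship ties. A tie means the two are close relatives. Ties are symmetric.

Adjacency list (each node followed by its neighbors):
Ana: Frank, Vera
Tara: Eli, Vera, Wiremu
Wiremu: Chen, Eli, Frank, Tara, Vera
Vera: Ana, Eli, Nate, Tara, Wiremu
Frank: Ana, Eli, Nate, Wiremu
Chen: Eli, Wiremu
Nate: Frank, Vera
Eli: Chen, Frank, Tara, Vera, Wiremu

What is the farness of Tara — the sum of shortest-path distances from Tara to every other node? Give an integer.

11

Distances from Tara: Ana:2, Chen:2, Eli:1, Frank:2, Nate:2, Vera:1, Wiremu:1.
Sum = 2 + 2 + 1 + 2 + 2 + 1 + 1 = 11.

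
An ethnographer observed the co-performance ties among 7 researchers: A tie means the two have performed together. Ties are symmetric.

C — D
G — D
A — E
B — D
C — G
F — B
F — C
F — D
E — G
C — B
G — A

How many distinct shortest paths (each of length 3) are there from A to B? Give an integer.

The shortest distance is 3. The length-3 paths are: A–G–D–B; A–G–C–B.
That gives 2 distinct shortest paths.

2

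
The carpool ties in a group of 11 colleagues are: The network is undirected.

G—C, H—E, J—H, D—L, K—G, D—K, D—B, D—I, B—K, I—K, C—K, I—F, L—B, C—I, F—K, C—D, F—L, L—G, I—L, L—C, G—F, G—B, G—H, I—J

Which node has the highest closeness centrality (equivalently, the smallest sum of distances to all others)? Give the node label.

Farness (sum of distances to all others) for each node — B:18, C:16, D:18, E:27, F:17, G:14, H:18, I:15, J:19, K:15, L:15.
The smallest farness is 14, for G, so G has the highest closeness.

G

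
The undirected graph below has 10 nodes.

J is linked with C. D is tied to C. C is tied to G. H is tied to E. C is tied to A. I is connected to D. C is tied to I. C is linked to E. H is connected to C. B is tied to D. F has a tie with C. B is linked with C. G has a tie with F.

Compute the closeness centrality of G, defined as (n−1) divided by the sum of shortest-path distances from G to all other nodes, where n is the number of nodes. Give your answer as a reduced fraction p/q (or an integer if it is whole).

9/16

Distances from G: A:2, B:2, C:1, D:2, E:2, F:1, H:2, I:2, J:2. Sum = 16.
n = 10, so closeness = 9/16.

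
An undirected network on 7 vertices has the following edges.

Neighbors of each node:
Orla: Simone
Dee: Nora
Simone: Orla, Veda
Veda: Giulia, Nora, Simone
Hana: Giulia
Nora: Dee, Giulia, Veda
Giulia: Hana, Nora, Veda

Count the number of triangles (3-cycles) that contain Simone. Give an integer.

0

Simone's neighbors are Orla and Veda, but none of them are tied to each other, so no triangle contains Simone.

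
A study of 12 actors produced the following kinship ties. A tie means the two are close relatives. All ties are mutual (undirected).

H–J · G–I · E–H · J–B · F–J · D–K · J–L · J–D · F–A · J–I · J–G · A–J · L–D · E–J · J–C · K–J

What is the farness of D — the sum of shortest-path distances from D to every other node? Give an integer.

Distances from D: A:2, B:2, C:2, E:2, F:2, G:2, H:2, I:2, J:1, K:1, L:1.
Sum = 2 + 2 + 2 + 2 + 2 + 2 + 2 + 2 + 1 + 1 + 1 = 19.

19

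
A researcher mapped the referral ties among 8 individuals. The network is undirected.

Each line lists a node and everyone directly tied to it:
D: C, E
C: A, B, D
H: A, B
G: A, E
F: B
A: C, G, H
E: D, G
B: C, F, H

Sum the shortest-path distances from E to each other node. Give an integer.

16

Distances from E: A:2, B:3, C:2, D:1, F:4, G:1, H:3.
Sum = 2 + 3 + 2 + 1 + 4 + 1 + 3 = 16.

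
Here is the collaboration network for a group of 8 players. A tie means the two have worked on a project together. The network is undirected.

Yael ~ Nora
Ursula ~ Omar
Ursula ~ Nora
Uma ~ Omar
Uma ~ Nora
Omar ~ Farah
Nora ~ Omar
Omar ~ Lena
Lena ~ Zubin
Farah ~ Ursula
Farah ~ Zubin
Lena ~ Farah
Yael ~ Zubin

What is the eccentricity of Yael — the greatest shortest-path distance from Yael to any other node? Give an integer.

2

Distances from Yael: Farah:2, Lena:2, Nora:1, Omar:2, Uma:2, Ursula:2, Zubin:1.
The largest is 2 (to Lena, Farah, Omar, Ursula, and Uma), so the eccentricity of Yael is 2.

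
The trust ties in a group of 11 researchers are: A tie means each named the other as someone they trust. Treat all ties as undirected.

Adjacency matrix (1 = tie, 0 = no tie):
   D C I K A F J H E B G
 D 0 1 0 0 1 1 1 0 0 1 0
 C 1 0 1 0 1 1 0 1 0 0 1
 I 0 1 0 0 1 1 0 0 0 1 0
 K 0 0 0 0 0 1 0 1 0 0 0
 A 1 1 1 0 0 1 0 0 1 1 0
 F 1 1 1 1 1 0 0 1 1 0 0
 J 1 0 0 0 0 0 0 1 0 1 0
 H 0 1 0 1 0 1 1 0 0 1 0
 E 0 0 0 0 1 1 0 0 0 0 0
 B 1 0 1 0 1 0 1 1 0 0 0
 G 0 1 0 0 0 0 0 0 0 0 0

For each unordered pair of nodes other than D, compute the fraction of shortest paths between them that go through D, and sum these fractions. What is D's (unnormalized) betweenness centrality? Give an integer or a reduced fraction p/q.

Pairs whose geodesics pass through D — C–J: 1/2; C–B: 1/4; A–J: 1/2; F–J: 1/2; F–B: 1/4; J–E: 2/4; J–G: 1/2; B–G: 1/4.
All other pairs contribute 0.
Summing the contributions gives betweenness(D) = 13/4.

13/4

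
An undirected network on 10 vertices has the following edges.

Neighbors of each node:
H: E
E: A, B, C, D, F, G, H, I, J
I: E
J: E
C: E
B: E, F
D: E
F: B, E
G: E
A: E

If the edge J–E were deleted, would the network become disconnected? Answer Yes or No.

Yes

Without the J–E edge there is no alternate route between J and E, so the network disconnects. It is a bridge.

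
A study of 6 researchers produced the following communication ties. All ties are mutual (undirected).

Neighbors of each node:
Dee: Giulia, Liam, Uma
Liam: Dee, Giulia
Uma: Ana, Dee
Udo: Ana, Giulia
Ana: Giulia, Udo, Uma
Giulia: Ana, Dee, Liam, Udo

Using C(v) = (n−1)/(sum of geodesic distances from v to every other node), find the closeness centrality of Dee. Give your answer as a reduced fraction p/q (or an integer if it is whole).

5/7

Distances from Dee: Ana:2, Giulia:1, Liam:1, Udo:2, Uma:1. Sum = 7.
n = 6, so closeness = 5/7.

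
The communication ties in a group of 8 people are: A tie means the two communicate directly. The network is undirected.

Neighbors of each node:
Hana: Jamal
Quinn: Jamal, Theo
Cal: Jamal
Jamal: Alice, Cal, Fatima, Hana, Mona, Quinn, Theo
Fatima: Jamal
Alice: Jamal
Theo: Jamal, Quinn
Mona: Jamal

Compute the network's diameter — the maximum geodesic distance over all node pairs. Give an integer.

2

Eccentricity of each node (its greatest distance to any other): Alice:2, Cal:2, Fatima:2, Hana:2, Jamal:1, Mona:2, Quinn:2, Theo:2.
The maximum eccentricity is 2, realized for instance by the pair Mona–Quinn via Mona – Jamal – Quinn. So the diameter is 2.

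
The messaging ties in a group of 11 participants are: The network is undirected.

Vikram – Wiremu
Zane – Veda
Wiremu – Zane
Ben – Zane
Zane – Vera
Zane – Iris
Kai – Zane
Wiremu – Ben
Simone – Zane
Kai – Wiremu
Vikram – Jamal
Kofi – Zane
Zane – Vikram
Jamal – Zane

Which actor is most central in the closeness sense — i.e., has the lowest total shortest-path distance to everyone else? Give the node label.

Zane

Farness (sum of distances to all others) for each node — Ben:18, Iris:19, Jamal:18, Kai:18, Kofi:19, Simone:19, Veda:19, Vera:19, Vikram:17, Wiremu:16, Zane:10.
The smallest farness is 10, for Zane, so Zane has the highest closeness.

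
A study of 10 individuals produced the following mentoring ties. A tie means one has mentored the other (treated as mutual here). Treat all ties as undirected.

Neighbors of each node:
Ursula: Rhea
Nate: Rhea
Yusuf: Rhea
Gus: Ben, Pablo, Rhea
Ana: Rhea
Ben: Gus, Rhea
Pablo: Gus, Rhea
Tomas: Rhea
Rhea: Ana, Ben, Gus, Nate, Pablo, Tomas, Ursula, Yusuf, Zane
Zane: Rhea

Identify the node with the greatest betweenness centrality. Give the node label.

Rhea

Unnormalized betweenness of each node: Ana:0, Ben:0, Gus:1/2, Nate:0, Pablo:0, Rhea:67/2, Tomas:0, Ursula:0, Yusuf:0, Zane:0.
Rhea has the largest value, 67/2, making it the main broker — the node through which the most shortest paths run.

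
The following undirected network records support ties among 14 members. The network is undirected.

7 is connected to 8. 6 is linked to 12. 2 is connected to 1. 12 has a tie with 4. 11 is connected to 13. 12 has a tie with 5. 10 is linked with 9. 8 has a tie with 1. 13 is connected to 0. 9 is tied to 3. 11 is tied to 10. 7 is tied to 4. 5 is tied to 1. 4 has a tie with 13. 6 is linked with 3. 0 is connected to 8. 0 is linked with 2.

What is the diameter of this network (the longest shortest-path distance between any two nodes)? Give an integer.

5

Eccentricity of each node (its greatest distance to any other): 0:5, 1:5, 2:5, 3:5, 4:4, 5:5, 6:4, 7:5, 8:5, 9:5, 10:5, 11:4, 12:4, 13:4.
The maximum eccentricity is 5, realized for instance by the pair 2–9 via 2 – 0 – 13 – 11 – 10 – 9. So the diameter is 5.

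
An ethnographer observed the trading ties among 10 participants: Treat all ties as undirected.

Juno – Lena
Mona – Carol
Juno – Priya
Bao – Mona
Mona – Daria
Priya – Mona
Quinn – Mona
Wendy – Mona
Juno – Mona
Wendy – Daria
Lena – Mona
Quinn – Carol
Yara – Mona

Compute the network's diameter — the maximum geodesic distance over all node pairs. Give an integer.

Eccentricity of each node (its greatest distance to any other): Bao:2, Carol:2, Daria:2, Juno:2, Lena:2, Mona:1, Priya:2, Quinn:2, Wendy:2, Yara:2.
The maximum eccentricity is 2, realized for instance by the pair Daria–Juno via Daria – Mona – Juno. So the diameter is 2.

2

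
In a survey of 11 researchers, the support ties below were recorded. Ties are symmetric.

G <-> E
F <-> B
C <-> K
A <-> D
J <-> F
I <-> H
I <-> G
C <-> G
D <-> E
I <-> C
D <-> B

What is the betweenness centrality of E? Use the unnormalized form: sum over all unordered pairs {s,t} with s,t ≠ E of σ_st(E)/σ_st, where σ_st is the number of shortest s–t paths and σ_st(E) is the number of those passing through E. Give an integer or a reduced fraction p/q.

25

Pairs whose geodesics pass through E — K–J: 1; K–F: 1; K–B: 1; K–A: 1; K–D: 1; J–C: 1; J–I: 1; J–H: 1; J–G: 1; F–C: 1; F–I: 1; F–H: 1; F–G: 1; B–C: 1 … (+11 more pairs).
All other pairs contribute 0.
Summing the contributions gives betweenness(E) = 25.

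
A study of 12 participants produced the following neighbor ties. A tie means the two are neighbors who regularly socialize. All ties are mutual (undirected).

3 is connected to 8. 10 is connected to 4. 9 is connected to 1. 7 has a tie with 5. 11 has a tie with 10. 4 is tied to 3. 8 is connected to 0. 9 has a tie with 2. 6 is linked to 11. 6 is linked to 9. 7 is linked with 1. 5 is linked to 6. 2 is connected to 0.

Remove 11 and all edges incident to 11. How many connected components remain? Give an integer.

11's neighbors (6 and 10) remain reachable from one another through other ties, so the rest of the network stays in one piece.

1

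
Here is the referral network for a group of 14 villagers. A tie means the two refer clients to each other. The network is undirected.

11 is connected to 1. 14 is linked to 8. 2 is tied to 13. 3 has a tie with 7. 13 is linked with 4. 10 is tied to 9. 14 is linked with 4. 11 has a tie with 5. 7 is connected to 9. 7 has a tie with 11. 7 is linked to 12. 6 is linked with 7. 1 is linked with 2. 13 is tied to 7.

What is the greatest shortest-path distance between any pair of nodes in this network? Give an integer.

Eccentricity of each node (its greatest distance to any other): 1:5, 2:4, 3:5, 4:4, 5:6, 6:5, 7:4, 8:6, 9:5, 10:6, 11:5, 12:5, 13:3, 14:5.
The maximum eccentricity is 6, realized for instance by the pair 8–10 via 8 – 14 – 4 – 13 – 7 – 9 – 10. So the diameter is 6.

6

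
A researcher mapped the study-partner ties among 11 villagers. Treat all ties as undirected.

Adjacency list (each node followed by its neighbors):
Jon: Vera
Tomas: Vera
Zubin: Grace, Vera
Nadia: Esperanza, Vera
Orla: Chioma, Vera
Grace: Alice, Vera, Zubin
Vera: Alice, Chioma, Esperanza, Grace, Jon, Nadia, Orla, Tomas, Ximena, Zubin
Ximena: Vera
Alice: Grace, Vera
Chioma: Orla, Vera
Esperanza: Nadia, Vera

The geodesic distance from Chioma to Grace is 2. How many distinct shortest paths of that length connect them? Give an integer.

The shortest distance is 2, and the only length-2 path is Chioma–Vera–Grace. So there is exactly 1 shortest path.

1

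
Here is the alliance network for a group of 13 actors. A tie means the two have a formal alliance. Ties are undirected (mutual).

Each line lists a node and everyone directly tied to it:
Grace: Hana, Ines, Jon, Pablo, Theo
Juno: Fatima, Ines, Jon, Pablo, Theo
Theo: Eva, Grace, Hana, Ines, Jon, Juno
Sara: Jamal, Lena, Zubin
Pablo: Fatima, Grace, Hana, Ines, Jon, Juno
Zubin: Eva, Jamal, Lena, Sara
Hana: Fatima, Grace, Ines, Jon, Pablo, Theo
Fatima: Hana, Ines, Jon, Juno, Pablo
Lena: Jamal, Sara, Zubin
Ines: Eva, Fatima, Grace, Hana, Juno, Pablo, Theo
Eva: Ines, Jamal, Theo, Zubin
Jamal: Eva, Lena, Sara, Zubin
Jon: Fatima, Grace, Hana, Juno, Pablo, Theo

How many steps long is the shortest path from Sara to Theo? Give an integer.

3

One shortest route is Sara – Jamal – Eva – Theo, which uses 3 edges, and at distance 2 from Sara we only reach {Eva}, which does not include Theo. So d(Sara,Theo) = 3.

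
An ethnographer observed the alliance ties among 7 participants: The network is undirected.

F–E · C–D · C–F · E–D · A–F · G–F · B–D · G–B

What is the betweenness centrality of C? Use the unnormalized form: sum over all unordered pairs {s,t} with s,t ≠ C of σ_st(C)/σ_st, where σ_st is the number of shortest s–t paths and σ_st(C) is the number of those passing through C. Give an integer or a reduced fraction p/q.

1

Pairs whose geodesics pass through C — D–A: 1/2; D–F: 1/2.
All other pairs contribute 0.
Summing the contributions gives betweenness(C) = 1.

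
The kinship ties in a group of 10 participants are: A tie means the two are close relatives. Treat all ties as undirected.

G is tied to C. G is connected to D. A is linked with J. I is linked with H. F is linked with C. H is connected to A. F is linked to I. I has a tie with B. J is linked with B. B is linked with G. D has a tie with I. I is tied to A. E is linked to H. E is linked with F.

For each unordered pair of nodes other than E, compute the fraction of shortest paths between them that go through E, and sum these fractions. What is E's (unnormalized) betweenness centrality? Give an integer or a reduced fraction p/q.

1

Pairs whose geodesics pass through E — C–H: 1/2; F–H: 1/2.
All other pairs contribute 0.
Summing the contributions gives betweenness(E) = 1.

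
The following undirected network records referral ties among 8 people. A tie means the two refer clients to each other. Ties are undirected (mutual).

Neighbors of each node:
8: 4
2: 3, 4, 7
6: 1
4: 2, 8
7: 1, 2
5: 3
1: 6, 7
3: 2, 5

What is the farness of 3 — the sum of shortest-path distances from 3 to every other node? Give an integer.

Distances from 3: 1:3, 2:1, 4:2, 5:1, 6:4, 7:2, 8:3.
Sum = 3 + 1 + 2 + 1 + 4 + 2 + 3 = 16.

16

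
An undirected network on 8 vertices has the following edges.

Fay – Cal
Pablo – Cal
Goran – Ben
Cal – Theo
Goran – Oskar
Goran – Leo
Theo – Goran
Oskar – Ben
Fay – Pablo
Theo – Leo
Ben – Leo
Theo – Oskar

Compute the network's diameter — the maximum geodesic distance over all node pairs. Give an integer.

4

Eccentricity of each node (its greatest distance to any other): Ben:4, Cal:3, Fay:4, Goran:3, Leo:3, Oskar:3, Pablo:4, Theo:2.
The maximum eccentricity is 4, realized for instance by the pair Fay–Ben via Fay – Cal – Theo – Goran – Ben. So the diameter is 4.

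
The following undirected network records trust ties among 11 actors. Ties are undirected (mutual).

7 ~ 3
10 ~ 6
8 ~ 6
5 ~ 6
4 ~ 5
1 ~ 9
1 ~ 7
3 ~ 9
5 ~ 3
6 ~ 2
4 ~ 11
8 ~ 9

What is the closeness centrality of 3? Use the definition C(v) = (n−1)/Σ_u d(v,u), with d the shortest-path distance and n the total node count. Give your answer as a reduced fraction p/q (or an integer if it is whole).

1/2

Distances from 3: 1:2, 2:3, 4:2, 5:1, 6:2, 7:1, 8:2, 9:1, 10:3, 11:3. Sum = 20.
n = 11, so closeness = 10/20 = 1/2.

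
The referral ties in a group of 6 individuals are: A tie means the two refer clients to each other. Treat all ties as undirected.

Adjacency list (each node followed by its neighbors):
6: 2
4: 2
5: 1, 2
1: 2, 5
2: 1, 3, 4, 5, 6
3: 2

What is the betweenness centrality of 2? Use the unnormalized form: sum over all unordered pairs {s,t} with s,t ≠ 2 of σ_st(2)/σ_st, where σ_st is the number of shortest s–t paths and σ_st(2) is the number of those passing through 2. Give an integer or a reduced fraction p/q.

9

Pairs whose geodesics pass through 2 — 4–1: 1; 4–3: 1; 4–5: 1; 4–6: 1; 1–3: 1; 1–6: 1; 3–5: 1; 3–6: 1; 5–6: 1.
All other pairs contribute 0.
Summing the contributions gives betweenness(2) = 9.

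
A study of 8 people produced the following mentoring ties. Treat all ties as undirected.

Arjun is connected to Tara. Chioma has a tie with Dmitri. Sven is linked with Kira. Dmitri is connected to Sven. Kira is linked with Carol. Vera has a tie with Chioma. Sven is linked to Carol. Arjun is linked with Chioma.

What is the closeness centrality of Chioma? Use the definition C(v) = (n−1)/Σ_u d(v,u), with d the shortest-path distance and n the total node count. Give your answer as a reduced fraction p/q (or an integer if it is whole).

7/13

Distances from Chioma: Arjun:1, Carol:3, Dmitri:1, Kira:3, Sven:2, Tara:2, Vera:1. Sum = 13.
n = 8, so closeness = 7/13.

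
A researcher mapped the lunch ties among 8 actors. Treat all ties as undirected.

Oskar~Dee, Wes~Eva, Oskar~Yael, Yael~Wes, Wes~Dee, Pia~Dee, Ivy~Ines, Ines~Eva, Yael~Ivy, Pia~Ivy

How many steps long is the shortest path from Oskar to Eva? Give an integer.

One shortest route is Oskar – Dee – Wes – Eva, which uses 3 edges, and at distance 2 from Oskar we only reach {Ivy, Pia, Wes}, which does not include Eva. So d(Oskar,Eva) = 3.

3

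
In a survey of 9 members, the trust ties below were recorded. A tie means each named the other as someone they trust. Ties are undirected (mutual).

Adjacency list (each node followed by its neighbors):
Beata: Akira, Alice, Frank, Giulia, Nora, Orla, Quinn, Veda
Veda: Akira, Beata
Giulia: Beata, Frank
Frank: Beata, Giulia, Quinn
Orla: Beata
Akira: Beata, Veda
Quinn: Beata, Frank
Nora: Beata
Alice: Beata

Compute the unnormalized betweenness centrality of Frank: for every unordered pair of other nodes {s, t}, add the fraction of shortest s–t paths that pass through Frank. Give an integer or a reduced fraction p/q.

1/2

Pairs whose geodesics pass through Frank — Giulia–Quinn: 1/2.
All other pairs contribute 0.
Summing the contributions gives betweenness(Frank) = 1/2.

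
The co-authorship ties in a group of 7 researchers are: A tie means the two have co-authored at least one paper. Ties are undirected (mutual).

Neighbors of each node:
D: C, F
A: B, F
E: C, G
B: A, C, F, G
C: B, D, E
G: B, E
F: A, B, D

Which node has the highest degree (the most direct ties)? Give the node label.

Degrees — A:2, B:4, C:3, D:2, E:2, F:3, G:2.
The maximum is 4, attained only by B.

B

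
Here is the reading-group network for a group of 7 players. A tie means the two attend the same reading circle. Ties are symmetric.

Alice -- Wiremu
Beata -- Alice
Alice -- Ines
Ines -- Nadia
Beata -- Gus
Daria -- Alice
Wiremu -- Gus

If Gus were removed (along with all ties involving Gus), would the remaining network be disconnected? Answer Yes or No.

Even without Gus, every remaining node can still reach every other (the residual graph is connected), so Gus is not a cut vertex.

No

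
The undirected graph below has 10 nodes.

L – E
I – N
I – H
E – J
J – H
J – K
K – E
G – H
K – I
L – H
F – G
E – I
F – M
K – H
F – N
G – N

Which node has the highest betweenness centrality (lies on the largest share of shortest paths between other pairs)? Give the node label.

H

Unnormalized betweenness of each node: E:29/12, F:8, G:97/12, H:123/10, I:227/30, J:9/20, K:31/30, L:9/20, M:0, N:57/10.
H has the largest value, 123/10, making it the main broker — the node through which the most shortest paths run.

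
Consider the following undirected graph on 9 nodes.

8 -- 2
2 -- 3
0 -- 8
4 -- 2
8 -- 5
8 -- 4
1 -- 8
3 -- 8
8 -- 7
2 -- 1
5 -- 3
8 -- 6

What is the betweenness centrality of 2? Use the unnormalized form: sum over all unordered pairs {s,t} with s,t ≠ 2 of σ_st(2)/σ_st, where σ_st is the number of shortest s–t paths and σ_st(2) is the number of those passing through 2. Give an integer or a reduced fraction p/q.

Pairs whose geodesics pass through 2 — 3–4: 1/2; 3–1: 1/2; 4–1: 1/2.
All other pairs contribute 0.
Summing the contributions gives betweenness(2) = 3/2.

3/2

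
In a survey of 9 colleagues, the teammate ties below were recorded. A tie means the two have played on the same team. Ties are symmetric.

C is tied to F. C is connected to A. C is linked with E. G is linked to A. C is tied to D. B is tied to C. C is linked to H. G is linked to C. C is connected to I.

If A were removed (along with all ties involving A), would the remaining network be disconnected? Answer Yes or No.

Even without A, every remaining node can still reach every other (the residual graph is connected), so A is not a cut vertex.

No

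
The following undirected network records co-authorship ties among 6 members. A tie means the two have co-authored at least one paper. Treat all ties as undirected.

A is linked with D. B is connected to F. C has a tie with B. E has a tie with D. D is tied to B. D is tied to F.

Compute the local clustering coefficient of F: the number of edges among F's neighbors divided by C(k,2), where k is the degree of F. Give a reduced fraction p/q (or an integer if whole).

F's neighbors: B and D (k = 2).
Possible neighbor pairs: C(2,2) = 1. Edges among them: B–D → e = 1.
Clustering(F) = 1/1.

1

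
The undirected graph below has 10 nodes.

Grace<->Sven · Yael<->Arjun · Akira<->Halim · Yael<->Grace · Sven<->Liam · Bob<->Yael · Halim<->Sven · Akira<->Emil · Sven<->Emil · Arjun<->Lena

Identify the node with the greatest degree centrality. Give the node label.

Degrees — Akira:2, Arjun:2, Bob:1, Emil:2, Grace:2, Halim:2, Lena:1, Liam:1, Sven:4, Yael:3.
The maximum is 4, attained only by Sven.

Sven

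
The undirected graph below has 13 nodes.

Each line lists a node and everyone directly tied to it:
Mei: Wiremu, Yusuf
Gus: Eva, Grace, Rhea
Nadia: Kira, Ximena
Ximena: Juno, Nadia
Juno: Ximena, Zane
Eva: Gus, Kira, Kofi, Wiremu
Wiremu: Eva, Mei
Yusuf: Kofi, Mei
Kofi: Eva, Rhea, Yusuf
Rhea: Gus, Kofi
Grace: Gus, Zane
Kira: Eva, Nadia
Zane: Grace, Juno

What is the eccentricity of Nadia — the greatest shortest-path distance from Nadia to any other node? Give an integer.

4

Distances from Nadia: Eva:2, Grace:4, Gus:3, Juno:2, Kira:1, Kofi:3, Mei:4, Rhea:4, Wiremu:3, Ximena:1, Yusuf:4, Zane:3.
The largest is 4 (to Grace, Yusuf, Rhea, and Mei), so the eccentricity of Nadia is 4.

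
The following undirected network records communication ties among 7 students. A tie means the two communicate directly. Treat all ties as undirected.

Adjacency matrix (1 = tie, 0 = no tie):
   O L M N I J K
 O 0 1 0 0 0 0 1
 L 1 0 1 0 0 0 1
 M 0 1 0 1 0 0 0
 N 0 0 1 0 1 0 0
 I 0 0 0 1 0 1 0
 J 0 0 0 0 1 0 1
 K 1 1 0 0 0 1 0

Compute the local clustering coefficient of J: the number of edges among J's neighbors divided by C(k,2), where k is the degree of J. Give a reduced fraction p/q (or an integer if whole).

0

J's neighbors: I and K (k = 2).
Possible neighbor pairs: C(2,2) = 1. Edges among them: none → e = 0.
Clustering(J) = 0/1.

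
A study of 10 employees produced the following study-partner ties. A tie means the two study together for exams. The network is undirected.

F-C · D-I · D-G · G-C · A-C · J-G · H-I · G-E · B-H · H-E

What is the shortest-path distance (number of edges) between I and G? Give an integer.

One shortest route is I – D – G, which uses 2 edges, and I and G are not directly tied, so nothing shorter exists. So d(I,G) = 2.

2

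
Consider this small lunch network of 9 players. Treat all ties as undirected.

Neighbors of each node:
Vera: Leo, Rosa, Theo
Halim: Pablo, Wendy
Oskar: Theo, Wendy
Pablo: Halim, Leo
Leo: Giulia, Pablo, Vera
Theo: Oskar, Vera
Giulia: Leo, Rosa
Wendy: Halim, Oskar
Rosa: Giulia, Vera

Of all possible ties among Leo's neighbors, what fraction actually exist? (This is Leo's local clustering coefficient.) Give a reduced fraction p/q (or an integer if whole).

0

Leo's neighbors: Giulia, Pablo, and Vera (k = 3).
Possible neighbor pairs: C(3,2) = 3. Edges among them: none → e = 0.
Clustering(Leo) = 0/3 = 0.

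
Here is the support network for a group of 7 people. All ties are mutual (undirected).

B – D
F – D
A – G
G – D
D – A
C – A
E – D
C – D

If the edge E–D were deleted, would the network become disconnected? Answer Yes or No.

Yes

Without the E–D edge there is no alternate route between E and D, so the network disconnects. It is a bridge.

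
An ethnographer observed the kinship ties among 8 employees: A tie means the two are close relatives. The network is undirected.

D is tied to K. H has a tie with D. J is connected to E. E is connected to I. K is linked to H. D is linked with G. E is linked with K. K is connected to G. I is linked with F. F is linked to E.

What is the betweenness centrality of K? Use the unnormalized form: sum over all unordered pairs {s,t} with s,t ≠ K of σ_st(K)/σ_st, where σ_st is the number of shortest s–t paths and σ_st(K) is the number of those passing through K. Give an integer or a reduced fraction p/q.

Pairs whose geodesics pass through K — E–G: 1; E–D: 1; E–H: 1; I–G: 1; I–D: 1; I–H: 1; F–G: 1; F–D: 1; F–H: 1; J–G: 1; J–D: 1; J–H: 1; G–H: 1/2.
All other pairs contribute 0.
Summing the contributions gives betweenness(K) = 25/2.

25/2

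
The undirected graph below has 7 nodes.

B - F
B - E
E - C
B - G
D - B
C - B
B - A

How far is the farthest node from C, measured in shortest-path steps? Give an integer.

Distances from C: A:2, B:1, D:2, E:1, F:2, G:2.
The largest is 2 (to F, D, G, and A), so the eccentricity of C is 2.

2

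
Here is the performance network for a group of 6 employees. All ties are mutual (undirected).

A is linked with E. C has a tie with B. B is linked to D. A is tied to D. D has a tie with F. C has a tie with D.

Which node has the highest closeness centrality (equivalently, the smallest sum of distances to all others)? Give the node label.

Farness (sum of distances to all others) for each node — A:8, B:9, C:9, D:6, E:12, F:10.
The smallest farness is 6, for D, so D has the highest closeness.

D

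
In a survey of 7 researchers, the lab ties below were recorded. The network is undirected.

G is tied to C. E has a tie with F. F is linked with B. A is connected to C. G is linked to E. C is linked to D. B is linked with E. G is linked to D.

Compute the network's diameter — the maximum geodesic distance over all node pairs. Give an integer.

4

Eccentricity of each node (its greatest distance to any other): A:4, B:4, C:3, D:3, E:3, F:4, G:2.
The maximum eccentricity is 4, realized for instance by the pair A–F via A – C – G – E – F. So the diameter is 4.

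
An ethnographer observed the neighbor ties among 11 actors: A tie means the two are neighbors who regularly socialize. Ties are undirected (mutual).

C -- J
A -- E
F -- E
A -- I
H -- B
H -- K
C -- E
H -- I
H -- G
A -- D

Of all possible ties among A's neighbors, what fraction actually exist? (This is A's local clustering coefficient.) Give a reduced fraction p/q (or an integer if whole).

A's neighbors: D, E, and I (k = 3).
Possible neighbor pairs: C(3,2) = 3. Edges among them: none → e = 0.
Clustering(A) = 0/3 = 0.

0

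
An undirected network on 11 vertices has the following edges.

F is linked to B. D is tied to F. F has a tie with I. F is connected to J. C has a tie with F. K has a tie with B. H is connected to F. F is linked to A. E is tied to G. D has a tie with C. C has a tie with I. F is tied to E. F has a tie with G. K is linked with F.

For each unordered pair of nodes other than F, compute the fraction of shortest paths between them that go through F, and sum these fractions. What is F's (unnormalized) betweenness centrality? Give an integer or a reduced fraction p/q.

81/2

Pairs whose geodesics pass through F — G–B: 1; G–I: 1; G–C: 1; G–H: 1; G–J: 1; G–D: 1; G–K: 1; G–A: 1; B–I: 1; B–C: 1; B–H: 1; B–J: 1; B–D: 1; B–A: 1 … (+27 more pairs).
All other pairs contribute 0.
Summing the contributions gives betweenness(F) = 81/2.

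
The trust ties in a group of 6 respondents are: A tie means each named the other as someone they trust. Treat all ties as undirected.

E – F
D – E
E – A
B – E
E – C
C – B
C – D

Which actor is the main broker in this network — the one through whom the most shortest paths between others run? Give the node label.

E

Unnormalized betweenness of each node: A:0, B:0, C:1/2, D:0, E:15/2, F:0.
E has the largest value, 15/2, making it the main broker — the node through which the most shortest paths run.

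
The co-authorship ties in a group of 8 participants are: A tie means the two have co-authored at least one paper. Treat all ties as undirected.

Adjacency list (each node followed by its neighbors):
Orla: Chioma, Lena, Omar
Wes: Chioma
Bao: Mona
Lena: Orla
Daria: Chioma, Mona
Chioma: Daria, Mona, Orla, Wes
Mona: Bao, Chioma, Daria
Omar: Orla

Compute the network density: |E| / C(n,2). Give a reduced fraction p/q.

2/7

There are 8 edges and 8 nodes, so the maximum possible is C(8,2) = 28.
Density = 8/28 = 2/7.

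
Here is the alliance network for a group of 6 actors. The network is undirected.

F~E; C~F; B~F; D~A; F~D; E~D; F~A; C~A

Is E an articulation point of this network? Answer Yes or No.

No

Even without E, every remaining node can still reach every other (the residual graph is connected), so E is not a cut vertex.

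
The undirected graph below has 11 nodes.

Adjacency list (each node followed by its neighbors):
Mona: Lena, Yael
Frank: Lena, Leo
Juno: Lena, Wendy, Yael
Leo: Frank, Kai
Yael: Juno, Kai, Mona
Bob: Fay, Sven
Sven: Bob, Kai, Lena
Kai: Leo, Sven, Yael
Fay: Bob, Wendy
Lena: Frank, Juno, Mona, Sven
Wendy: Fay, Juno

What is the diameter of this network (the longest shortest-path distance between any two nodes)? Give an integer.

4

Eccentricity of each node (its greatest distance to any other): Bob:3, Fay:4, Frank:4, Juno:3, Kai:3, Lena:3, Leo:4, Mona:4, Sven:3, Wendy:4, Yael:3.
The maximum eccentricity is 4, realized for instance by the pair Wendy–Leo via Wendy – Juno – Yael – Kai – Leo. So the diameter is 4.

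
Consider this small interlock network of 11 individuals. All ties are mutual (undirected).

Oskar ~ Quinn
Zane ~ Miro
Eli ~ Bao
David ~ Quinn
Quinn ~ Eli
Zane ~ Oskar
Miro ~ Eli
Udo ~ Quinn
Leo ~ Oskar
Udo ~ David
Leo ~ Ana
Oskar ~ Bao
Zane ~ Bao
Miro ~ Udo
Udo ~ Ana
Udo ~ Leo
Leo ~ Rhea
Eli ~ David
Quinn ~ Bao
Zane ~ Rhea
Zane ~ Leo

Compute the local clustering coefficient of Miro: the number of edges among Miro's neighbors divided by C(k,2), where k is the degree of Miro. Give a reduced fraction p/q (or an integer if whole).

0

Miro's neighbors: Eli, Udo, and Zane (k = 3).
Possible neighbor pairs: C(3,2) = 3. Edges among them: none → e = 0.
Clustering(Miro) = 0/3 = 0.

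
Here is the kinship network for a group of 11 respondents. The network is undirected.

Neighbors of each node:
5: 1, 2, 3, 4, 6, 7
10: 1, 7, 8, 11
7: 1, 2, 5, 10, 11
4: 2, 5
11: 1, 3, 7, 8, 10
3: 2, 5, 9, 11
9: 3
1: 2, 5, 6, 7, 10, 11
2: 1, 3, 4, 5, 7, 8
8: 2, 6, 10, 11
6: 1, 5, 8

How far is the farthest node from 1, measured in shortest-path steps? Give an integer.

Distances from 1: 2:1, 3:2, 4:2, 5:1, 6:1, 7:1, 8:2, 9:3, 10:1, 11:1.
The largest is 3 (to 9), so the eccentricity of 1 is 3.

3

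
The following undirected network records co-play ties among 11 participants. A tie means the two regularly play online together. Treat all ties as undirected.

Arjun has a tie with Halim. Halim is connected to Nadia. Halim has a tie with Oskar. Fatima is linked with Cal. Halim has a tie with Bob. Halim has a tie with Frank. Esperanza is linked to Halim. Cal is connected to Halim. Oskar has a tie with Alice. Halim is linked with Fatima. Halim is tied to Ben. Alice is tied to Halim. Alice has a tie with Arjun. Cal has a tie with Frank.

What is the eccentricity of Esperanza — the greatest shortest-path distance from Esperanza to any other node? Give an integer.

2

Distances from Esperanza: Alice:2, Arjun:2, Ben:2, Bob:2, Cal:2, Fatima:2, Frank:2, Halim:1, Nadia:2, Oskar:2.
The largest is 2 (to Fatima, Oskar, Alice, Frank, Ben, Bob, Cal, Nadia, and Arjun), so the eccentricity of Esperanza is 2.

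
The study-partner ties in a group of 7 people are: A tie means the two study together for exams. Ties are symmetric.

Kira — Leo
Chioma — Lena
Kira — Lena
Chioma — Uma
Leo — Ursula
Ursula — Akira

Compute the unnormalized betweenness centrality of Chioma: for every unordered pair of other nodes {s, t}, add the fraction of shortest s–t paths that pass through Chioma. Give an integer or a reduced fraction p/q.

5

Pairs whose geodesics pass through Chioma — Ursula–Uma: 1; Kira–Uma: 1; Uma–Akira: 1; Uma–Leo: 1; Uma–Lena: 1.
All other pairs contribute 0.
Summing the contributions gives betweenness(Chioma) = 5.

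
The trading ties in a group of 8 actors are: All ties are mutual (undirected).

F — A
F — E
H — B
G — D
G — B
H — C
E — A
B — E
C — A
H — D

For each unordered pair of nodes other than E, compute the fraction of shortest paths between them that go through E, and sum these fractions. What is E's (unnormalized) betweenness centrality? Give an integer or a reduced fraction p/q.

Pairs whose geodesics pass through E — B–F: 1; B–A: 1; F–H: 1/2; F–D: 2/3; F–G: 1; A–G: 1.
All other pairs contribute 0.
Summing the contributions gives betweenness(E) = 31/6.

31/6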